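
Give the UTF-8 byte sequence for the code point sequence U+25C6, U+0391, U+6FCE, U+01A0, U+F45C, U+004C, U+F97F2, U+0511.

E2 97 86 CE 91 E6 BF 8E C6 A0 EF 91 9C 4C F3 B9 9F B2 D4 91

U+25C6: 3-byte form → E2 97 86.
U+0391: 2-byte form → CE 91.
U+6FCE: 3-byte form → E6 BF 8E.
U+01A0: 2-byte form → C6 A0.
U+F45C: 3-byte form → EF 91 9C.
U+004C: 1-byte form → 4C.
U+F97F2: 4-byte form → F3 B9 9F B2.
U+0511: 2-byte form → D4 91.
Concatenated (20 bytes): E2 97 86 CE 91 E6 BF 8E C6 A0 EF 91 9C 4C F3 B9 9F B2 D4 91.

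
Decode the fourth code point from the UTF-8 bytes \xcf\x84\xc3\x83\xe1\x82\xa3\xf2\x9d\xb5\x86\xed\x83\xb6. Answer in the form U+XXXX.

U+9DD46

Offset 0: leading byte 0xCF = 11001111 → 2-byte char #1 = CF 84.
Offset 2: leading byte 0xC3 = 11000011 → 2-byte char #2 = C3 83.
Offset 4: leading byte 0xE1 = 11100001 → 3-byte char #3 = E1 82 A3.
Offset 7: leading byte 0xF2 = 11110010 → 4-byte char #4 = F2 9D B5 86.
Leading byte 0xF2 = 11110010 matches 11110xxx → 4-byte sequence.
Byte 1: 0xF2 = 11110010, payload 010 (3 bits).
Byte 2: 0x9D = 10011101 (10xxxxxx ✓), payload 011101.
Byte 3: 0xB5 = 10110101 (10xxxxxx ✓), payload 110101.
Byte 4: 0x86 = 10000110 (10xxxxxx ✓), payload 000110.
Concatenate: 010011101110101000110 = 0x9DD46 (21 bits → U+9DD46).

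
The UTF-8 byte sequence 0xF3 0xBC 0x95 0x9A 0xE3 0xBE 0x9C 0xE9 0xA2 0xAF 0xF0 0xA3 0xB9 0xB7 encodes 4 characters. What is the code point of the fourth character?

U+23E77

Offset 0: leading byte 0xF3 = 11110011 → 4-byte char #1 = F3 BC 95 9A.
Offset 4: leading byte 0xE3 = 11100011 → 3-byte char #2 = E3 BE 9C.
Offset 7: leading byte 0xE9 = 11101001 → 3-byte char #3 = E9 A2 AF.
Offset 10: leading byte 0xF0 = 11110000 → 4-byte char #4 = F0 A3 B9 B7.
Leading byte 0xF0 = 11110000 matches 11110xxx → 4-byte sequence.
Byte 1: 0xF0 = 11110000, payload 000 (3 bits).
Byte 2: 0xA3 = 10100011 (10xxxxxx ✓), payload 100011.
Byte 3: 0xB9 = 10111001 (10xxxxxx ✓), payload 111001.
Byte 4: 0xB7 = 10110111 (10xxxxxx ✓), payload 110111.
Concatenate: 000100011111001110111 = 0x23E77 (21 bits → U+23E77).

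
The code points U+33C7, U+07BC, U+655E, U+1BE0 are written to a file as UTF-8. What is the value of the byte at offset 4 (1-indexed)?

0xDE

1-indexed offset 4 is 0-indexed offset 3.
U+33C7 → 3-byte form E3 8F 87 at offsets 0–2.
U+07BC → 2-byte form DE BC at offsets 3–4.
Offset 3 falls in char 2's range; it's byte 1 of DE BC = 0xDE.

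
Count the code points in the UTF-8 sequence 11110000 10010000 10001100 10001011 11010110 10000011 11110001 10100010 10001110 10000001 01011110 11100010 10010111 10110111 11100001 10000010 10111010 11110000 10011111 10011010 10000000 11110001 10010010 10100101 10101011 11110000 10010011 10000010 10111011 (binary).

9

Byte at offset 0: 0xF0 = 11110000 → 4-byte char (#1). Advance 4.
Byte at offset 4: 0xD6 = 11010110 → 2-byte char (#2). Advance 2.
Byte at offset 6: 0xF1 = 11110001 → 4-byte char (#3). Advance 4.
Byte at offset 10: 0x5E = 01011110 → 1-byte char (#4). Advance 1.
Byte at offset 11: 0xE2 = 11100010 → 3-byte char (#5). Advance 3.
Byte at offset 14: 0xE1 = 11100001 → 3-byte char (#6). Advance 3.
Byte at offset 17: 0xF0 = 11110000 → 4-byte char (#7). Advance 4.
Byte at offset 21: 0xF1 = 11110001 → 4-byte char (#8). Advance 4.
Byte at offset 25: 0xF0 = 11110000 → 4-byte char (#9). Advance 4.
Reached end at offset 29 after 9 code points.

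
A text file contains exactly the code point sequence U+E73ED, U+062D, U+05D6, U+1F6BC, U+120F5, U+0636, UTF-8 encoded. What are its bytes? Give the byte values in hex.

U+E73ED: 4-byte form → F3 A7 8F AD.
U+062D: 2-byte form → D8 AD.
U+05D6: 2-byte form → D7 96.
U+1F6BC: 4-byte form → F0 9F 9A BC.
U+120F5: 4-byte form → F0 92 83 B5.
U+0636: 2-byte form → D8 B6.
Concatenated (18 bytes): F3 A7 8F AD D8 AD D7 96 F0 9F 9A BC F0 92 83 B5 D8 B6.

F3 A7 8F AD D8 AD D7 96 F0 9F 9A BC F0 92 83 B5 D8 B6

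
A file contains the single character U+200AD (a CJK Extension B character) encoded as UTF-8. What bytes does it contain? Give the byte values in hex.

U+200AD = 0x200AD = 131245 decimal. In range U+10000–U+10FFFF → 4-byte form: 11110xxx 10xxxxxx 10xxxxxx 10xxxxxx.
Binary (21 bits): 000100000000010101101.
Split 3+6+6+6: 000 | 100000 | 000010 | 101101.
Byte 1: 11110000 = 0xF0.
Byte 2: 10100000 = 0xA0.
Byte 3: 10000010 = 0x82.
Byte 4: 10101101 = 0xAD.

F0 A0 82 AD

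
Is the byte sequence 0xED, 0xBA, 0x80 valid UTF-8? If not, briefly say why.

Structurally a 3-byte sequence; payload = 0xDE80.
But 0xDE80 is in U+D800–U+DFFF, the surrogate range. Surrogates are not Unicode scalar values and are forbidden in UTF-8.

invalid (encodes a surrogate (U+D800–U+DFFF))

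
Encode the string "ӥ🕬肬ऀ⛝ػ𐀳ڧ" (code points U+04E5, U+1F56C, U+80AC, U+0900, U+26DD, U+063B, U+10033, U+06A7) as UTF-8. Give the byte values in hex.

D3 A5 F0 9F 95 AC E8 82 AC E0 A4 80 E2 9B 9D D8 BB F0 90 80 B3 DA A7

U+04E5: 2-byte form → D3 A5.
U+1F56C: 4-byte form → F0 9F 95 AC.
U+80AC: 3-byte form → E8 82 AC.
U+0900: 3-byte form → E0 A4 80.
U+26DD: 3-byte form → E2 9B 9D.
U+063B: 2-byte form → D8 BB.
U+10033: 4-byte form → F0 90 80 B3.
U+06A7: 2-byte form → DA A7.
Concatenated (23 bytes): D3 A5 F0 9F 95 AC E8 82 AC E0 A4 80 E2 9B 9D D8 BB F0 90 80 B3 DA A7.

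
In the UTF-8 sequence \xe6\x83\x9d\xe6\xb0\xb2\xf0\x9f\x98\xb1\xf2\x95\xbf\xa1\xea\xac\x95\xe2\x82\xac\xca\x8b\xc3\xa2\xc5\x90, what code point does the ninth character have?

Offset 0: leading byte 0xE6 = 11100110 → 3-byte char #1 = E6 83 9D.
Offset 3: leading byte 0xE6 = 11100110 → 3-byte char #2 = E6 B0 B2.
Offset 6: leading byte 0xF0 = 11110000 → 4-byte char #3 = F0 9F 98 B1.
Offset 10: leading byte 0xF2 = 11110010 → 4-byte char #4 = F2 95 BF A1.
Offset 14: leading byte 0xEA = 11101010 → 3-byte char #5 = EA AC 95.
Offset 17: leading byte 0xE2 = 11100010 → 3-byte char #6 = E2 82 AC.
Offset 20: leading byte 0xCA = 11001010 → 2-byte char #7 = CA 8B.
Offset 22: leading byte 0xC3 = 11000011 → 2-byte char #8 = C3 A2.
Offset 24: leading byte 0xC5 = 11000101 → 2-byte char #9 = C5 90.
Leading byte 0xC5 = 11000101 matches 110xxxxx → 2-byte sequence.
Byte 1: 0xC5 = 11000101, payload 00101 (5 bits).
Byte 2: 0x90 = 10010000 (10xxxxxx ✓), payload 010000.
Concatenate: 00101010000 = 0x150 (11 bits → U+0150).

U+0150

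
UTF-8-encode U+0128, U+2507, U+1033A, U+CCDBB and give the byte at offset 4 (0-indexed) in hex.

0x87

U+0128 → 2-byte form C4 A8 at offsets 0–1.
U+2507 → 3-byte form E2 94 87 at offsets 2–4.
Offset 4 falls in char 2's range; it's byte 3 of E2 94 87 = 0x87.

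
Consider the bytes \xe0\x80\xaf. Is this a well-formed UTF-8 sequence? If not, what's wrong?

invalid (overlong encoding)

Leading byte 0xE0 = 11100000 → 3-byte form.
Continuation bytes all match 10xxxxxx. Payload decodes to 0x2F.
But 0x2F < 0x800, the minimum for a 3-byte sequence — this is an overlong encoding.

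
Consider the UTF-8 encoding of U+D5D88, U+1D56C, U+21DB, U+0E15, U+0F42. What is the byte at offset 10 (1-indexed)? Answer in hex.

0x87

1-indexed offset 10 is 0-indexed offset 9.
U+D5D88 → 4-byte form F3 95 B6 88 at offsets 0–3.
U+1D56C → 4-byte form F0 9D 95 AC at offsets 4–7.
U+21DB → 3-byte form E2 87 9B at offsets 8–10.
Offset 9 falls in char 3's range; it's byte 2 of E2 87 9B = 0x87.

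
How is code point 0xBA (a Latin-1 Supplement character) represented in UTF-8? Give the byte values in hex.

U+00BA = 0xBA = 186 decimal. In range U+0080–U+07FF → 2-byte form: 110xxxxx 10xxxxxx.
Binary (11 bits): 00010111010.
Split 5+6: 00010 | 111010.
Byte 1: 11000010 = 0xC2.
Byte 2: 10111010 = 0xBA.

C2 BA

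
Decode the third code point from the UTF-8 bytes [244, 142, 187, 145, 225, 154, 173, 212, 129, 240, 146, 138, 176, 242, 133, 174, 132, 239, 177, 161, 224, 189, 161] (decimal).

U+0501

Offset 0: leading byte 0xF4 = 11110100 → 4-byte char #1 = F4 8E BB 91.
Offset 4: leading byte 0xE1 = 11100001 → 3-byte char #2 = E1 9A AD.
Offset 7: leading byte 0xD4 = 11010100 → 2-byte char #3 = D4 81.
Leading byte 0xD4 = 11010100 matches 110xxxxx → 2-byte sequence.
Byte 1: 0xD4 = 11010100, payload 10100 (5 bits).
Byte 2: 0x81 = 10000001 (10xxxxxx ✓), payload 000001.
Concatenate: 10100000001 = 0x501 (11 bits → U+0501).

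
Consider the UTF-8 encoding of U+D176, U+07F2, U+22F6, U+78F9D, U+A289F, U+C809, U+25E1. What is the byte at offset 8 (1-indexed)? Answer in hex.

0xB6

1-indexed offset 8 is 0-indexed offset 7.
U+D176 → 3-byte form ED 85 B6 at offsets 0–2.
U+07F2 → 2-byte form DF B2 at offsets 3–4.
U+22F6 → 3-byte form E2 8B B6 at offsets 5–7.
Offset 7 falls in char 3's range; it's byte 3 of E2 8B B6 = 0xB6.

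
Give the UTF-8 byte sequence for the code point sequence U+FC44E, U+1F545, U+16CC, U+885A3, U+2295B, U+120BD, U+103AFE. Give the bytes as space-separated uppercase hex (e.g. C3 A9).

F3 BC 91 8E F0 9F 95 85 E1 9B 8C F2 88 96 A3 F0 A2 A5 9B F0 92 82 BD F4 83 AB BE

U+FC44E: 4-byte form → F3 BC 91 8E.
U+1F545: 4-byte form → F0 9F 95 85.
U+16CC: 3-byte form → E1 9B 8C.
U+885A3: 4-byte form → F2 88 96 A3.
U+2295B: 4-byte form → F0 A2 A5 9B.
U+120BD: 4-byte form → F0 92 82 BD.
U+103AFE: 4-byte form → F4 83 AB BE.
Concatenated (27 bytes): F3 BC 91 8E F0 9F 95 85 E1 9B 8C F2 88 96 A3 F0 A2 A5 9B F0 92 82 BD F4 83 AB BE.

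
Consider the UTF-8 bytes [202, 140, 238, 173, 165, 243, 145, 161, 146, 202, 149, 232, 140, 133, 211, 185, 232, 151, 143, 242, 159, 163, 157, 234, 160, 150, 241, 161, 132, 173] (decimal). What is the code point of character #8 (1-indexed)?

Offset 0: leading byte 0xCA = 11001010 → 2-byte char #1 = CA 8C.
Offset 2: leading byte 0xEE = 11101110 → 3-byte char #2 = EE AD A5.
Offset 5: leading byte 0xF3 = 11110011 → 4-byte char #3 = F3 91 A1 92.
Offset 9: leading byte 0xCA = 11001010 → 2-byte char #4 = CA 95.
Offset 11: leading byte 0xE8 = 11101000 → 3-byte char #5 = E8 8C 85.
Offset 14: leading byte 0xD3 = 11010011 → 2-byte char #6 = D3 B9.
Offset 16: leading byte 0xE8 = 11101000 → 3-byte char #7 = E8 97 8F.
Offset 19: leading byte 0xF2 = 11110010 → 4-byte char #8 = F2 9F A3 9D.
Leading byte 0xF2 = 11110010 matches 11110xxx → 4-byte sequence.
Byte 1: 0xF2 = 11110010, payload 010 (3 bits).
Byte 2: 0x9F = 10011111 (10xxxxxx ✓), payload 011111.
Byte 3: 0xA3 = 10100011 (10xxxxxx ✓), payload 100011.
Byte 4: 0x9D = 10011101 (10xxxxxx ✓), payload 011101.
Concatenate: 010011111100011011101 = 0x9F8DD (21 bits → U+9F8DD).

U+9F8DD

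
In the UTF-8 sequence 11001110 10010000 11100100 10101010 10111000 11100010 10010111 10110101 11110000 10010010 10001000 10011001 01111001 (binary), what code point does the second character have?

Offset 0: leading byte 0xCE = 11001110 → 2-byte char #1 = CE 90.
Offset 2: leading byte 0xE4 = 11100100 → 3-byte char #2 = E4 AA B8.
Leading byte 0xE4 = 11100100 matches 1110xxxx → 3-byte sequence.
Byte 1: 0xE4 = 11100100, payload 0100 (4 bits).
Byte 2: 0xAA = 10101010 (10xxxxxx ✓), payload 101010.
Byte 3: 0xB8 = 10111000 (10xxxxxx ✓), payload 111000.
Concatenate: 0100101010111000 = 0x4AB8 (16 bits → U+4AB8).

U+4AB8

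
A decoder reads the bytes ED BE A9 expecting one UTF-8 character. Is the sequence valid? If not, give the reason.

invalid (encodes a surrogate (U+D800–U+DFFF))

Structurally a 3-byte sequence; payload = 0xDFA9.
But 0xDFA9 is in U+D800–U+DFFF, the surrogate range. Surrogates are not Unicode scalar values and are forbidden in UTF-8.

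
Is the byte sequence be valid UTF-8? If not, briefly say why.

invalid (continuation byte with no leading byte)

Byte 0xBE = 10111110 has the form 10xxxxxx — a continuation byte — but there is no preceding leading byte.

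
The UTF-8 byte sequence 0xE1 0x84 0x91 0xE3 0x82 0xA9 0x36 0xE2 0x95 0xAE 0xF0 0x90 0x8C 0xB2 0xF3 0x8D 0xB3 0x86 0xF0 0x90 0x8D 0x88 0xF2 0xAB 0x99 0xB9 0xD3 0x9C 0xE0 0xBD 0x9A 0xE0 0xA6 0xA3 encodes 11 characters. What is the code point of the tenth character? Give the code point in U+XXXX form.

U+0F5A

Offset 0: leading byte 0xE1 = 11100001 → 3-byte char #1 = E1 84 91.
Offset 3: leading byte 0xE3 = 11100011 → 3-byte char #2 = E3 82 A9.
Offset 6: leading byte 0x36 = 00110110 → 1-byte char #3 = 36.
Offset 7: leading byte 0xE2 = 11100010 → 3-byte char #4 = E2 95 AE.
Offset 10: leading byte 0xF0 = 11110000 → 4-byte char #5 = F0 90 8C B2.
Offset 14: leading byte 0xF3 = 11110011 → 4-byte char #6 = F3 8D B3 86.
Offset 18: leading byte 0xF0 = 11110000 → 4-byte char #7 = F0 90 8D 88.
Offset 22: leading byte 0xF2 = 11110010 → 4-byte char #8 = F2 AB 99 B9.
Offset 26: leading byte 0xD3 = 11010011 → 2-byte char #9 = D3 9C.
Offset 28: leading byte 0xE0 = 11100000 → 3-byte char #10 = E0 BD 9A.
Leading byte 0xE0 = 11100000 matches 1110xxxx → 3-byte sequence.
Byte 1: 0xE0 = 11100000, payload 0000 (4 bits).
Byte 2: 0xBD = 10111101 (10xxxxxx ✓), payload 111101.
Byte 3: 0x9A = 10011010 (10xxxxxx ✓), payload 011010.
Concatenate: 0000111101011010 = 0xF5A (16 bits → U+0F5A).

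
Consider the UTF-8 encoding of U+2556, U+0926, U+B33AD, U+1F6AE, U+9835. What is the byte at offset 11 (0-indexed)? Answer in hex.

U+2556 → 3-byte form E2 95 96 at offsets 0–2.
U+0926 → 3-byte form E0 A4 A6 at offsets 3–5.
U+B33AD → 4-byte form F2 B3 8E AD at offsets 6–9.
U+1F6AE → 4-byte form F0 9F 9A AE at offsets 10–13.
Offset 11 falls in char 4's range; it's byte 2 of F0 9F 9A AE = 0x9F.

0x9F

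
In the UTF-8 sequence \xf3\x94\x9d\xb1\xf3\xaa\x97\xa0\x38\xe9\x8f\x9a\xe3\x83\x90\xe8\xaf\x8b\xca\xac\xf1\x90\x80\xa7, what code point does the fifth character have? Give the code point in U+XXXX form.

U+30D0

Offset 0: leading byte 0xF3 = 11110011 → 4-byte char #1 = F3 94 9D B1.
Offset 4: leading byte 0xF3 = 11110011 → 4-byte char #2 = F3 AA 97 A0.
Offset 8: leading byte 0x38 = 00111000 → 1-byte char #3 = 38.
Offset 9: leading byte 0xE9 = 11101001 → 3-byte char #4 = E9 8F 9A.
Offset 12: leading byte 0xE3 = 11100011 → 3-byte char #5 = E3 83 90.
Leading byte 0xE3 = 11100011 matches 1110xxxx → 3-byte sequence.
Byte 1: 0xE3 = 11100011, payload 0011 (4 bits).
Byte 2: 0x83 = 10000011 (10xxxxxx ✓), payload 000011.
Byte 3: 0x90 = 10010000 (10xxxxxx ✓), payload 010000.
Concatenate: 0011000011010000 = 0x30D0 (16 bits → U+30D0).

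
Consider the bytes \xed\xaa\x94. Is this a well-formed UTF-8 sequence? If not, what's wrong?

Structurally a 3-byte sequence; payload = 0xDA94.
But 0xDA94 is in U+D800–U+DFFF, the surrogate range. Surrogates are not Unicode scalar values and are forbidden in UTF-8.

invalid (encodes a surrogate (U+D800–U+DFFF))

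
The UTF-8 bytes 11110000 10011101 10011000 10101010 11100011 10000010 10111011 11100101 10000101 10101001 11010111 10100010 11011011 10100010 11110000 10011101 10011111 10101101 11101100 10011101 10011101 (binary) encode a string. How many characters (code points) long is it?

7

Byte at offset 0: 0xF0 = 11110000 → 4-byte char (#1). Advance 4.
Byte at offset 4: 0xE3 = 11100011 → 3-byte char (#2). Advance 3.
Byte at offset 7: 0xE5 = 11100101 → 3-byte char (#3). Advance 3.
Byte at offset 10: 0xD7 = 11010111 → 2-byte char (#4). Advance 2.
Byte at offset 12: 0xDB = 11011011 → 2-byte char (#5). Advance 2.
Byte at offset 14: 0xF0 = 11110000 → 4-byte char (#6). Advance 4.
Byte at offset 18: 0xEC = 11101100 → 3-byte char (#7). Advance 3.
Reached end at offset 21 after 7 code points.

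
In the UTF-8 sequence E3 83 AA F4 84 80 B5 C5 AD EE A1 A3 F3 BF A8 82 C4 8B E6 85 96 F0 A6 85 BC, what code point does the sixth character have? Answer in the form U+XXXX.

U+010B

Offset 0: leading byte 0xE3 = 11100011 → 3-byte char #1 = E3 83 AA.
Offset 3: leading byte 0xF4 = 11110100 → 4-byte char #2 = F4 84 80 B5.
Offset 7: leading byte 0xC5 = 11000101 → 2-byte char #3 = C5 AD.
Offset 9: leading byte 0xEE = 11101110 → 3-byte char #4 = EE A1 A3.
Offset 12: leading byte 0xF3 = 11110011 → 4-byte char #5 = F3 BF A8 82.
Offset 16: leading byte 0xC4 = 11000100 → 2-byte char #6 = C4 8B.
Leading byte 0xC4 = 11000100 matches 110xxxxx → 2-byte sequence.
Byte 1: 0xC4 = 11000100, payload 00100 (5 bits).
Byte 2: 0x8B = 10001011 (10xxxxxx ✓), payload 001011.
Concatenate: 00100001011 = 0x10B (11 bits → U+010B).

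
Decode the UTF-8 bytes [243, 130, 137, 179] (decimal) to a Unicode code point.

Leading byte 0xF3 = 11110011 matches 11110xxx → 4-byte sequence.
Byte 1: 0xF3 = 11110011, payload 011 (3 bits).
Byte 2: 0x82 = 10000010 (10xxxxxx ✓), payload 000010.
Byte 3: 0x89 = 10001001 (10xxxxxx ✓), payload 001001.
Byte 4: 0xB3 = 10110011 (10xxxxxx ✓), payload 110011.
Concatenate: 011000010001001110011 = 0xC2273 (21 bits → U+C2273).

U+C2273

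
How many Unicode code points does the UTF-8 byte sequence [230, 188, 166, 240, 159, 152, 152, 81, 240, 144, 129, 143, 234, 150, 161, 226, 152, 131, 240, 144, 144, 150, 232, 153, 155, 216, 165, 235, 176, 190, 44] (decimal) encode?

Byte at offset 0: 0xE6 = 11100110 → 3-byte char (#1). Advance 3.
Byte at offset 3: 0xF0 = 11110000 → 4-byte char (#2). Advance 4.
Byte at offset 7: 0x51 = 01010001 → 1-byte char (#3). Advance 1.
Byte at offset 8: 0xF0 = 11110000 → 4-byte char (#4). Advance 4.
Byte at offset 12: 0xEA = 11101010 → 3-byte char (#5). Advance 3.
Byte at offset 15: 0xE2 = 11100010 → 3-byte char (#6). Advance 3.
Byte at offset 18: 0xF0 = 11110000 → 4-byte char (#7). Advance 4.
Byte at offset 22: 0xE8 = 11101000 → 3-byte char (#8). Advance 3.
Byte at offset 25: 0xD8 = 11011000 → 2-byte char (#9). Advance 2.
Byte at offset 27: 0xEB = 11101011 → 3-byte char (#10). Advance 3.
Byte at offset 30: 0x2C = 00101100 → 1-byte char (#11). Advance 1.
Reached end at offset 31 after 11 code points.

11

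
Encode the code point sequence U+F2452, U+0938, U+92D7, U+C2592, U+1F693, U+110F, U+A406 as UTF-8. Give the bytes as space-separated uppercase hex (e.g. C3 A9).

F3 B2 91 92 E0 A4 B8 E9 8B 97 F3 82 96 92 F0 9F 9A 93 E1 84 8F EA 90 86

U+F2452: 4-byte form → F3 B2 91 92.
U+0938: 3-byte form → E0 A4 B8.
U+92D7: 3-byte form → E9 8B 97.
U+C2592: 4-byte form → F3 82 96 92.
U+1F693: 4-byte form → F0 9F 9A 93.
U+110F: 3-byte form → E1 84 8F.
U+A406: 3-byte form → EA 90 86.
Concatenated (24 bytes): F3 B2 91 92 E0 A4 B8 E9 8B 97 F3 82 96 92 F0 9F 9A 93 E1 84 8F EA 90 86.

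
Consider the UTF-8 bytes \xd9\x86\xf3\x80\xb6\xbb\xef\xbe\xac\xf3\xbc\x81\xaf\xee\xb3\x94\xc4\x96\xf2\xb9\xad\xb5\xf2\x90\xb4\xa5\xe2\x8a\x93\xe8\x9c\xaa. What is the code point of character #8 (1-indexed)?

Offset 0: leading byte 0xD9 = 11011001 → 2-byte char #1 = D9 86.
Offset 2: leading byte 0xF3 = 11110011 → 4-byte char #2 = F3 80 B6 BB.
Offset 6: leading byte 0xEF = 11101111 → 3-byte char #3 = EF BE AC.
Offset 9: leading byte 0xF3 = 11110011 → 4-byte char #4 = F3 BC 81 AF.
Offset 13: leading byte 0xEE = 11101110 → 3-byte char #5 = EE B3 94.
Offset 16: leading byte 0xC4 = 11000100 → 2-byte char #6 = C4 96.
Offset 18: leading byte 0xF2 = 11110010 → 4-byte char #7 = F2 B9 AD B5.
Offset 22: leading byte 0xF2 = 11110010 → 4-byte char #8 = F2 90 B4 A5.
Leading byte 0xF2 = 11110010 matches 11110xxx → 4-byte sequence.
Byte 1: 0xF2 = 11110010, payload 010 (3 bits).
Byte 2: 0x90 = 10010000 (10xxxxxx ✓), payload 010000.
Byte 3: 0xB4 = 10110100 (10xxxxxx ✓), payload 110100.
Byte 4: 0xA5 = 10100101 (10xxxxxx ✓), payload 100101.
Concatenate: 010010000110100100101 = 0x90D25 (21 bits → U+90D25).

U+90D25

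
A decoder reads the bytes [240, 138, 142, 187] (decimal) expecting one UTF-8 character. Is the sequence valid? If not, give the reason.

invalid (overlong encoding)

Leading byte 0xF0 = 11110000 → 4-byte form.
Continuation bytes all match 10xxxxxx. Payload decodes to 0xA3BB.
But 0xA3BB < 0x10000, the minimum for a 4-byte sequence — this is an overlong encoding.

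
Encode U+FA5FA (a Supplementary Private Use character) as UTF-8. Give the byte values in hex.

F3 BA 97 BA

U+FA5FA = 0xFA5FA = 1025530 decimal. In range U+10000–U+10FFFF → 4-byte form: 11110xxx 10xxxxxx 10xxxxxx 10xxxxxx.
Binary (21 bits): 011111010010111111010.
Split 3+6+6+6: 011 | 111010 | 010111 | 111010.
Byte 1: 11110011 = 0xF3.
Byte 2: 10111010 = 0xBA.
Byte 3: 10010111 = 0x97.
Byte 4: 10111010 = 0xBA.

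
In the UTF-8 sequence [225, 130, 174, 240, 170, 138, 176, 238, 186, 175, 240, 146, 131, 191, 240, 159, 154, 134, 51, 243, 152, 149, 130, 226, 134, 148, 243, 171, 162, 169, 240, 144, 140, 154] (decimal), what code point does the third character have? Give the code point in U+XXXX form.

U+EEAF

Offset 0: leading byte 0xE1 = 11100001 → 3-byte char #1 = E1 82 AE.
Offset 3: leading byte 0xF0 = 11110000 → 4-byte char #2 = F0 AA 8A B0.
Offset 7: leading byte 0xEE = 11101110 → 3-byte char #3 = EE BA AF.
Leading byte 0xEE = 11101110 matches 1110xxxx → 3-byte sequence.
Byte 1: 0xEE = 11101110, payload 1110 (4 bits).
Byte 2: 0xBA = 10111010 (10xxxxxx ✓), payload 111010.
Byte 3: 0xAF = 10101111 (10xxxxxx ✓), payload 101111.
Concatenate: 1110111010101111 = 0xEEAF (16 bits → U+EEAF).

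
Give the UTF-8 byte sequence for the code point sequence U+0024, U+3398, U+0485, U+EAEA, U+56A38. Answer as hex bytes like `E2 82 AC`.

24 E3 8E 98 D2 85 EE AB AA F1 96 A8 B8

U+0024: 1-byte form → 24.
U+3398: 3-byte form → E3 8E 98.
U+0485: 2-byte form → D2 85.
U+EAEA: 3-byte form → EE AB AA.
U+56A38: 4-byte form → F1 96 A8 B8.
Concatenated (13 bytes): 24 E3 8E 98 D2 85 EE AB AA F1 96 A8 B8.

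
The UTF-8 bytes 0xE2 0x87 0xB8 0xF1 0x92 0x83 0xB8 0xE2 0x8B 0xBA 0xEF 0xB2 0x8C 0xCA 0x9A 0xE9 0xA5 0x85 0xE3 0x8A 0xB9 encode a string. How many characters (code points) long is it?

Byte at offset 0: 0xE2 = 11100010 → 3-byte char (#1). Advance 3.
Byte at offset 3: 0xF1 = 11110001 → 4-byte char (#2). Advance 4.
Byte at offset 7: 0xE2 = 11100010 → 3-byte char (#3). Advance 3.
Byte at offset 10: 0xEF = 11101111 → 3-byte char (#4). Advance 3.
Byte at offset 13: 0xCA = 11001010 → 2-byte char (#5). Advance 2.
Byte at offset 15: 0xE9 = 11101001 → 3-byte char (#6). Advance 3.
Byte at offset 18: 0xE3 = 11100011 → 3-byte char (#7). Advance 3.
Reached end at offset 21 after 7 code points.

7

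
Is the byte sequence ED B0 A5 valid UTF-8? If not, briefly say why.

Structurally a 3-byte sequence; payload = 0xDC25.
But 0xDC25 is in U+D800–U+DFFF, the surrogate range. Surrogates are not Unicode scalar values and are forbidden in UTF-8.

invalid (encodes a surrogate (U+D800–U+DFFF))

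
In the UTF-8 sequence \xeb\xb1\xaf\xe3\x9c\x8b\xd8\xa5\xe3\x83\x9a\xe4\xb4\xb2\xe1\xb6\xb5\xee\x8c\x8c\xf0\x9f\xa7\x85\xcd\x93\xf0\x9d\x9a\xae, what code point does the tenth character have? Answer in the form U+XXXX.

U+1D6AE

Offset 0: leading byte 0xEB = 11101011 → 3-byte char #1 = EB B1 AF.
Offset 3: leading byte 0xE3 = 11100011 → 3-byte char #2 = E3 9C 8B.
Offset 6: leading byte 0xD8 = 11011000 → 2-byte char #3 = D8 A5.
Offset 8: leading byte 0xE3 = 11100011 → 3-byte char #4 = E3 83 9A.
Offset 11: leading byte 0xE4 = 11100100 → 3-byte char #5 = E4 B4 B2.
Offset 14: leading byte 0xE1 = 11100001 → 3-byte char #6 = E1 B6 B5.
Offset 17: leading byte 0xEE = 11101110 → 3-byte char #7 = EE 8C 8C.
Offset 20: leading byte 0xF0 = 11110000 → 4-byte char #8 = F0 9F A7 85.
Offset 24: leading byte 0xCD = 11001101 → 2-byte char #9 = CD 93.
Offset 26: leading byte 0xF0 = 11110000 → 4-byte char #10 = F0 9D 9A AE.
Leading byte 0xF0 = 11110000 matches 11110xxx → 4-byte sequence.
Byte 1: 0xF0 = 11110000, payload 000 (3 bits).
Byte 2: 0x9D = 10011101 (10xxxxxx ✓), payload 011101.
Byte 3: 0x9A = 10011010 (10xxxxxx ✓), payload 011010.
Byte 4: 0xAE = 10101110 (10xxxxxx ✓), payload 101110.
Concatenate: 000011101011010101110 = 0x1D6AE (21 bits → U+1D6AE).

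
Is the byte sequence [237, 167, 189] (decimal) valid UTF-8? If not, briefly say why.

Structurally a 3-byte sequence; payload = 0xD9FD.
But 0xD9FD is in U+D800–U+DFFF, the surrogate range. Surrogates are not Unicode scalar values and are forbidden in UTF-8.

invalid (encodes a surrogate (U+D800–U+DFFF))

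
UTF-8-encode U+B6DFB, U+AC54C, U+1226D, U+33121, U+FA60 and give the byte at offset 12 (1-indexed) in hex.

0xAD

1-indexed offset 12 is 0-indexed offset 11.
U+B6DFB → 4-byte form F2 B6 B7 BB at offsets 0–3.
U+AC54C → 4-byte form F2 AC 95 8C at offsets 4–7.
U+1226D → 4-byte form F0 92 89 AD at offsets 8–11.
Offset 11 falls in char 3's range; it's byte 4 of F0 92 89 AD = 0xAD.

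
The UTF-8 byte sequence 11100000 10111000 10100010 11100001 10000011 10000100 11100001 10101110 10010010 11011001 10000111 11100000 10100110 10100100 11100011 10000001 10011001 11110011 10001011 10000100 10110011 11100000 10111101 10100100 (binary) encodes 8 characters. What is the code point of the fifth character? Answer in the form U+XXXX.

Offset 0: leading byte 0xE0 = 11100000 → 3-byte char #1 = E0 B8 A2.
Offset 3: leading byte 0xE1 = 11100001 → 3-byte char #2 = E1 83 84.
Offset 6: leading byte 0xE1 = 11100001 → 3-byte char #3 = E1 AE 92.
Offset 9: leading byte 0xD9 = 11011001 → 2-byte char #4 = D9 87.
Offset 11: leading byte 0xE0 = 11100000 → 3-byte char #5 = E0 A6 A4.
Leading byte 0xE0 = 11100000 matches 1110xxxx → 3-byte sequence.
Byte 1: 0xE0 = 11100000, payload 0000 (4 bits).
Byte 2: 0xA6 = 10100110 (10xxxxxx ✓), payload 100110.
Byte 3: 0xA4 = 10100100 (10xxxxxx ✓), payload 100100.
Concatenate: 0000100110100100 = 0x9A4 (16 bits → U+09A4).

U+09A4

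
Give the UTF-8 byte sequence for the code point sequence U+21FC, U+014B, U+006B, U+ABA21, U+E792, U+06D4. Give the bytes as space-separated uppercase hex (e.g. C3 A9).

E2 87 BC C5 8B 6B F2 AB A8 A1 EE 9E 92 DB 94

U+21FC: 3-byte form → E2 87 BC.
U+014B: 2-byte form → C5 8B.
U+006B: 1-byte form → 6B.
U+ABA21: 4-byte form → F2 AB A8 A1.
U+E792: 3-byte form → EE 9E 92.
U+06D4: 2-byte form → DB 94.
Concatenated (15 bytes): E2 87 BC C5 8B 6B F2 AB A8 A1 EE 9E 92 DB 94.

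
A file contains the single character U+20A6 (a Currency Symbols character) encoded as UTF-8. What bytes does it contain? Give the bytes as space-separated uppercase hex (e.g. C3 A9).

E2 82 A6

U+20A6 = 0x20A6 = 8358 decimal. In range U+0800–U+FFFF → 3-byte form: 1110xxxx 10xxxxxx 10xxxxxx.
Binary (16 bits): 0010000010100110.
Split 4+6+6: 0010 | 000010 | 100110.
Byte 1: 11100010 = 0xE2.
Byte 2: 10000010 = 0x82.
Byte 3: 10100110 = 0xA6.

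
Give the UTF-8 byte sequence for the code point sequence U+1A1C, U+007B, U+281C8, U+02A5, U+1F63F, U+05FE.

E1 A8 9C 7B F0 A8 87 88 CA A5 F0 9F 98 BF D7 BE

U+1A1C: 3-byte form → E1 A8 9C.
U+007B: 1-byte form → 7B.
U+281C8: 4-byte form → F0 A8 87 88.
U+02A5: 2-byte form → CA A5.
U+1F63F: 4-byte form → F0 9F 98 BF.
U+05FE: 2-byte form → D7 BE.
Concatenated (16 bytes): E1 A8 9C 7B F0 A8 87 88 CA A5 F0 9F 98 BF D7 BE.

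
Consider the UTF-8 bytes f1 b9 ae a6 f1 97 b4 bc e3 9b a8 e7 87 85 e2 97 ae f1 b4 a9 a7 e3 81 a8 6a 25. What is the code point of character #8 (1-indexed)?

Offset 0: leading byte 0xF1 = 11110001 → 4-byte char #1 = F1 B9 AE A6.
Offset 4: leading byte 0xF1 = 11110001 → 4-byte char #2 = F1 97 B4 BC.
Offset 8: leading byte 0xE3 = 11100011 → 3-byte char #3 = E3 9B A8.
Offset 11: leading byte 0xE7 = 11100111 → 3-byte char #4 = E7 87 85.
Offset 14: leading byte 0xE2 = 11100010 → 3-byte char #5 = E2 97 AE.
Offset 17: leading byte 0xF1 = 11110001 → 4-byte char #6 = F1 B4 A9 A7.
Offset 21: leading byte 0xE3 = 11100011 → 3-byte char #7 = E3 81 A8.
Offset 24: leading byte 0x6A = 01101010 → 1-byte char #8 = 6A.
Leading byte 0x6A = 01101010 matches 0xxxxxxx → 1-byte sequence.
Byte 1: 0x6A = 01101010, payload 1101010 (7 bits).
Concatenate: 1101010 = 0x6A (7 bits → U+006A).

U+006A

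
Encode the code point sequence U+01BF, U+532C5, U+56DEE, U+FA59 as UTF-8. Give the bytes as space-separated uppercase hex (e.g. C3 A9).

U+01BF: 2-byte form → C6 BF.
U+532C5: 4-byte form → F1 93 8B 85.
U+56DEE: 4-byte form → F1 96 B7 AE.
U+FA59: 3-byte form → EF A9 99.
Concatenated (13 bytes): C6 BF F1 93 8B 85 F1 96 B7 AE EF A9 99.

C6 BF F1 93 8B 85 F1 96 B7 AE EF A9 99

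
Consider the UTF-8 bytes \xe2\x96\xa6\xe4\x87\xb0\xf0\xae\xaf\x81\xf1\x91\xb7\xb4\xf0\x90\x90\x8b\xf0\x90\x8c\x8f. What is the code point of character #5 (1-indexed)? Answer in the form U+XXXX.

Offset 0: leading byte 0xE2 = 11100010 → 3-byte char #1 = E2 96 A6.
Offset 3: leading byte 0xE4 = 11100100 → 3-byte char #2 = E4 87 B0.
Offset 6: leading byte 0xF0 = 11110000 → 4-byte char #3 = F0 AE AF 81.
Offset 10: leading byte 0xF1 = 11110001 → 4-byte char #4 = F1 91 B7 B4.
Offset 14: leading byte 0xF0 = 11110000 → 4-byte char #5 = F0 90 90 8B.
Leading byte 0xF0 = 11110000 matches 11110xxx → 4-byte sequence.
Byte 1: 0xF0 = 11110000, payload 000 (3 bits).
Byte 2: 0x90 = 10010000 (10xxxxxx ✓), payload 010000.
Byte 3: 0x90 = 10010000 (10xxxxxx ✓), payload 010000.
Byte 4: 0x8B = 10001011 (10xxxxxx ✓), payload 001011.
Concatenate: 000010000010000001011 = 0x1040B (21 bits → U+1040B).

U+1040B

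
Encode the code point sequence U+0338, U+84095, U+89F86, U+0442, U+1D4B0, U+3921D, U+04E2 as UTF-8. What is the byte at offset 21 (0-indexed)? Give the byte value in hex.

U+0338 → 2-byte form CC B8 at offsets 0–1.
U+84095 → 4-byte form F2 84 82 95 at offsets 2–5.
U+89F86 → 4-byte form F2 89 BE 86 at offsets 6–9.
U+0442 → 2-byte form D1 82 at offsets 10–11.
U+1D4B0 → 4-byte form F0 9D 92 B0 at offsets 12–15.
U+3921D → 4-byte form F0 B9 88 9D at offsets 16–19.
U+04E2 → 2-byte form D3 A2 at offsets 20–21.
Offset 21 falls in char 7's range; it's byte 2 of D3 A2 = 0xA2.

0xA2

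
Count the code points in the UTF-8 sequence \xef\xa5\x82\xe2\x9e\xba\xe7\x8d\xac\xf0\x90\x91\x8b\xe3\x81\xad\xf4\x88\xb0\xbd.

6

Byte at offset 0: 0xEF = 11101111 → 3-byte char (#1). Advance 3.
Byte at offset 3: 0xE2 = 11100010 → 3-byte char (#2). Advance 3.
Byte at offset 6: 0xE7 = 11100111 → 3-byte char (#3). Advance 3.
Byte at offset 9: 0xF0 = 11110000 → 4-byte char (#4). Advance 4.
Byte at offset 13: 0xE3 = 11100011 → 3-byte char (#5). Advance 3.
Byte at offset 16: 0xF4 = 11110100 → 4-byte char (#6). Advance 4.
Reached end at offset 20 after 6 code points.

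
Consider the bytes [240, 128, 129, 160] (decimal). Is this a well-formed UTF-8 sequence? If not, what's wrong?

invalid (overlong encoding)

Leading byte 0xF0 = 11110000 → 4-byte form.
Continuation bytes all match 10xxxxxx. Payload decodes to 0x60.
But 0x60 < 0x10000, the minimum for a 4-byte sequence — this is an overlong encoding.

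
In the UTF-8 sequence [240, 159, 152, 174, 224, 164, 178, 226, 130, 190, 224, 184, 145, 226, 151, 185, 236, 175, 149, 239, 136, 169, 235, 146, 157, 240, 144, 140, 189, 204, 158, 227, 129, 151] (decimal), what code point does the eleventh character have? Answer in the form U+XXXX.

Offset 0: leading byte 0xF0 = 11110000 → 4-byte char #1 = F0 9F 98 AE.
Offset 4: leading byte 0xE0 = 11100000 → 3-byte char #2 = E0 A4 B2.
Offset 7: leading byte 0xE2 = 11100010 → 3-byte char #3 = E2 82 BE.
Offset 10: leading byte 0xE0 = 11100000 → 3-byte char #4 = E0 B8 91.
Offset 13: leading byte 0xE2 = 11100010 → 3-byte char #5 = E2 97 B9.
Offset 16: leading byte 0xEC = 11101100 → 3-byte char #6 = EC AF 95.
Offset 19: leading byte 0xEF = 11101111 → 3-byte char #7 = EF 88 A9.
Offset 22: leading byte 0xEB = 11101011 → 3-byte char #8 = EB 92 9D.
Offset 25: leading byte 0xF0 = 11110000 → 4-byte char #9 = F0 90 8C BD.
Offset 29: leading byte 0xCC = 11001100 → 2-byte char #10 = CC 9E.
Offset 31: leading byte 0xE3 = 11100011 → 3-byte char #11 = E3 81 97.
Leading byte 0xE3 = 11100011 matches 1110xxxx → 3-byte sequence.
Byte 1: 0xE3 = 11100011, payload 0011 (4 bits).
Byte 2: 0x81 = 10000001 (10xxxxxx ✓), payload 000001.
Byte 3: 0x97 = 10010111 (10xxxxxx ✓), payload 010111.
Concatenate: 0011000001010111 = 0x3057 (16 bits → U+3057).

U+3057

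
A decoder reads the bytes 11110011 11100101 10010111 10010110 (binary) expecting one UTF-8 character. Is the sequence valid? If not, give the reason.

invalid (non-continuation byte where continuation expected)

Leading byte 0xF3 = 11110011 → 4-byte form.
Byte 2 is 0xE5 = 11100101, which is not 10xxxxxx — expected a continuation byte.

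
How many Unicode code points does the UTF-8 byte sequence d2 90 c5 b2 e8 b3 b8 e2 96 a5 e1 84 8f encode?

Byte at offset 0: 0xD2 = 11010010 → 2-byte char (#1). Advance 2.
Byte at offset 2: 0xC5 = 11000101 → 2-byte char (#2). Advance 2.
Byte at offset 4: 0xE8 = 11101000 → 3-byte char (#3). Advance 3.
Byte at offset 7: 0xE2 = 11100010 → 3-byte char (#4). Advance 3.
Byte at offset 10: 0xE1 = 11100001 → 3-byte char (#5). Advance 3.
Reached end at offset 13 after 5 code points.

5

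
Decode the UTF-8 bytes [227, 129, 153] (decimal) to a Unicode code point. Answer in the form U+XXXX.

U+3059

Leading byte 0xE3 = 11100011 matches 1110xxxx → 3-byte sequence.
Byte 1: 0xE3 = 11100011, payload 0011 (4 bits).
Byte 2: 0x81 = 10000001 (10xxxxxx ✓), payload 000001.
Byte 3: 0x99 = 10011001 (10xxxxxx ✓), payload 011001.
Concatenate: 0011000001011001 = 0x3059 (16 bits → U+3059).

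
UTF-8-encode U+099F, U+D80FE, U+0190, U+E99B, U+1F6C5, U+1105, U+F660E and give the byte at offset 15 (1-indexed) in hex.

1-indexed offset 15 is 0-indexed offset 14.
U+099F → 3-byte form E0 A6 9F at offsets 0–2.
U+D80FE → 4-byte form F3 98 83 BE at offsets 3–6.
U+0190 → 2-byte form C6 90 at offsets 7–8.
U+E99B → 3-byte form EE A6 9B at offsets 9–11.
U+1F6C5 → 4-byte form F0 9F 9B 85 at offsets 12–15.
Offset 14 falls in char 5's range; it's byte 3 of F0 9F 9B 85 = 0x9B.

0x9B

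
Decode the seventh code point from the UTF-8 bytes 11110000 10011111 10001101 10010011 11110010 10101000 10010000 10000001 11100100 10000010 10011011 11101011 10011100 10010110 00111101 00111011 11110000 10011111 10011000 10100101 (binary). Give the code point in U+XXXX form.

Offset 0: leading byte 0xF0 = 11110000 → 4-byte char #1 = F0 9F 8D 93.
Offset 4: leading byte 0xF2 = 11110010 → 4-byte char #2 = F2 A8 90 81.
Offset 8: leading byte 0xE4 = 11100100 → 3-byte char #3 = E4 82 9B.
Offset 11: leading byte 0xEB = 11101011 → 3-byte char #4 = EB 9C 96.
Offset 14: leading byte 0x3D = 00111101 → 1-byte char #5 = 3D.
Offset 15: leading byte 0x3B = 00111011 → 1-byte char #6 = 3B.
Offset 16: leading byte 0xF0 = 11110000 → 4-byte char #7 = F0 9F 98 A5.
Leading byte 0xF0 = 11110000 matches 11110xxx → 4-byte sequence.
Byte 1: 0xF0 = 11110000, payload 000 (3 bits).
Byte 2: 0x9F = 10011111 (10xxxxxx ✓), payload 011111.
Byte 3: 0x98 = 10011000 (10xxxxxx ✓), payload 011000.
Byte 4: 0xA5 = 10100101 (10xxxxxx ✓), payload 100101.
Concatenate: 000011111011000100101 = 0x1F625 (21 bits → U+1F625).

U+1F625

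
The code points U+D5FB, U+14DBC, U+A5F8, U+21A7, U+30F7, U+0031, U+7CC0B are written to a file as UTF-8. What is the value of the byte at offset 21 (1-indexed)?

0x8B

1-indexed offset 21 is 0-indexed offset 20.
U+D5FB → 3-byte form ED 97 BB at offsets 0–2.
U+14DBC → 4-byte form F0 94 B6 BC at offsets 3–6.
U+A5F8 → 3-byte form EA 97 B8 at offsets 7–9.
U+21A7 → 3-byte form E2 86 A7 at offsets 10–12.
U+30F7 → 3-byte form E3 83 B7 at offsets 13–15.
U+0031 → 1-byte form 31 at offsets 16–16.
U+7CC0B → 4-byte form F1 BC B0 8B at offsets 17–20.
Offset 20 falls in char 7's range; it's byte 4 of F1 BC B0 8B = 0x8B.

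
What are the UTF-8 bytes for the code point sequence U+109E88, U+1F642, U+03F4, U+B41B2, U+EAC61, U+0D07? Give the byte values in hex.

U+109E88: 4-byte form → F4 89 BA 88.
U+1F642: 4-byte form → F0 9F 99 82.
U+03F4: 2-byte form → CF B4.
U+B41B2: 4-byte form → F2 B4 86 B2.
U+EAC61: 4-byte form → F3 AA B1 A1.
U+0D07: 3-byte form → E0 B4 87.
Concatenated (21 bytes): F4 89 BA 88 F0 9F 99 82 CF B4 F2 B4 86 B2 F3 AA B1 A1 E0 B4 87.

F4 89 BA 88 F0 9F 99 82 CF B4 F2 B4 86 B2 F3 AA B1 A1 E0 B4 87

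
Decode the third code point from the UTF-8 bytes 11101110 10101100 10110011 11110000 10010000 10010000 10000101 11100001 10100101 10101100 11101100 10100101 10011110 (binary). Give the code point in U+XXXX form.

U+196C

Offset 0: leading byte 0xEE = 11101110 → 3-byte char #1 = EE AC B3.
Offset 3: leading byte 0xF0 = 11110000 → 4-byte char #2 = F0 90 90 85.
Offset 7: leading byte 0xE1 = 11100001 → 3-byte char #3 = E1 A5 AC.
Leading byte 0xE1 = 11100001 matches 1110xxxx → 3-byte sequence.
Byte 1: 0xE1 = 11100001, payload 0001 (4 bits).
Byte 2: 0xA5 = 10100101 (10xxxxxx ✓), payload 100101.
Byte 3: 0xAC = 10101100 (10xxxxxx ✓), payload 101100.
Concatenate: 0001100101101100 = 0x196C (16 bits → U+196C).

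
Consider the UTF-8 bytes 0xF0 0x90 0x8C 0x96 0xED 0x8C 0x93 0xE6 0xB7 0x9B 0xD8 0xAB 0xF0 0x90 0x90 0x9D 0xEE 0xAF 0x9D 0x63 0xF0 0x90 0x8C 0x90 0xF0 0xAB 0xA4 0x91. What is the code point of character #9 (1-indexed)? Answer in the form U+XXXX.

U+2B911

Offset 0: leading byte 0xF0 = 11110000 → 4-byte char #1 = F0 90 8C 96.
Offset 4: leading byte 0xED = 11101101 → 3-byte char #2 = ED 8C 93.
Offset 7: leading byte 0xE6 = 11100110 → 3-byte char #3 = E6 B7 9B.
Offset 10: leading byte 0xD8 = 11011000 → 2-byte char #4 = D8 AB.
Offset 12: leading byte 0xF0 = 11110000 → 4-byte char #5 = F0 90 90 9D.
Offset 16: leading byte 0xEE = 11101110 → 3-byte char #6 = EE AF 9D.
Offset 19: leading byte 0x63 = 01100011 → 1-byte char #7 = 63.
Offset 20: leading byte 0xF0 = 11110000 → 4-byte char #8 = F0 90 8C 90.
Offset 24: leading byte 0xF0 = 11110000 → 4-byte char #9 = F0 AB A4 91.
Leading byte 0xF0 = 11110000 matches 11110xxx → 4-byte sequence.
Byte 1: 0xF0 = 11110000, payload 000 (3 bits).
Byte 2: 0xAB = 10101011 (10xxxxxx ✓), payload 101011.
Byte 3: 0xA4 = 10100100 (10xxxxxx ✓), payload 100100.
Byte 4: 0x91 = 10010001 (10xxxxxx ✓), payload 010001.
Concatenate: 000101011100100010001 = 0x2B911 (21 bits → U+2B911).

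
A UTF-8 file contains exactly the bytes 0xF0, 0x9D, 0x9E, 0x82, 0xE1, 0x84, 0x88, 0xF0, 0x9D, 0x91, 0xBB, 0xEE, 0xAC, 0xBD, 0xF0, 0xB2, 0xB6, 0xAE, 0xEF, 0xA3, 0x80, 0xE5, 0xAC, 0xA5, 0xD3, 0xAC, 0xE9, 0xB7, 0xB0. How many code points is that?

9

Byte at offset 0: 0xF0 = 11110000 → 4-byte char (#1). Advance 4.
Byte at offset 4: 0xE1 = 11100001 → 3-byte char (#2). Advance 3.
Byte at offset 7: 0xF0 = 11110000 → 4-byte char (#3). Advance 4.
Byte at offset 11: 0xEE = 11101110 → 3-byte char (#4). Advance 3.
Byte at offset 14: 0xF0 = 11110000 → 4-byte char (#5). Advance 4.
Byte at offset 18: 0xEF = 11101111 → 3-byte char (#6). Advance 3.
Byte at offset 21: 0xE5 = 11100101 → 3-byte char (#7). Advance 3.
Byte at offset 24: 0xD3 = 11010011 → 2-byte char (#8). Advance 2.
Byte at offset 26: 0xE9 = 11101001 → 3-byte char (#9). Advance 3.
Reached end at offset 29 after 9 code points.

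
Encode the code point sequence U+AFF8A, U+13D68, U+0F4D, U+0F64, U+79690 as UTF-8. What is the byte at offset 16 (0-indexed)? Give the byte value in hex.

0x9A

U+AFF8A → 4-byte form F2 AF BE 8A at offsets 0–3.
U+13D68 → 4-byte form F0 93 B5 A8 at offsets 4–7.
U+0F4D → 3-byte form E0 BD 8D at offsets 8–10.
U+0F64 → 3-byte form E0 BD A4 at offsets 11–13.
U+79690 → 4-byte form F1 B9 9A 90 at offsets 14–17.
Offset 16 falls in char 5's range; it's byte 3 of F1 B9 9A 90 = 0x9A.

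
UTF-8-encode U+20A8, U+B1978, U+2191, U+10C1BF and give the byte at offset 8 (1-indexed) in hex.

0xE2

1-indexed offset 8 is 0-indexed offset 7.
U+20A8 → 3-byte form E2 82 A8 at offsets 0–2.
U+B1978 → 4-byte form F2 B1 A5 B8 at offsets 3–6.
U+2191 → 3-byte form E2 86 91 at offsets 7–9.
Offset 7 falls in char 3's range; it's byte 1 of E2 86 91 = 0xE2.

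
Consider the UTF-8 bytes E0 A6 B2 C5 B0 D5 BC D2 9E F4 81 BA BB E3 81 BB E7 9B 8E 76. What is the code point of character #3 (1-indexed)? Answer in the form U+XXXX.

Offset 0: leading byte 0xE0 = 11100000 → 3-byte char #1 = E0 A6 B2.
Offset 3: leading byte 0xC5 = 11000101 → 2-byte char #2 = C5 B0.
Offset 5: leading byte 0xD5 = 11010101 → 2-byte char #3 = D5 BC.
Leading byte 0xD5 = 11010101 matches 110xxxxx → 2-byte sequence.
Byte 1: 0xD5 = 11010101, payload 10101 (5 bits).
Byte 2: 0xBC = 10111100 (10xxxxxx ✓), payload 111100.
Concatenate: 10101111100 = 0x57C (11 bits → U+057C).

U+057C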